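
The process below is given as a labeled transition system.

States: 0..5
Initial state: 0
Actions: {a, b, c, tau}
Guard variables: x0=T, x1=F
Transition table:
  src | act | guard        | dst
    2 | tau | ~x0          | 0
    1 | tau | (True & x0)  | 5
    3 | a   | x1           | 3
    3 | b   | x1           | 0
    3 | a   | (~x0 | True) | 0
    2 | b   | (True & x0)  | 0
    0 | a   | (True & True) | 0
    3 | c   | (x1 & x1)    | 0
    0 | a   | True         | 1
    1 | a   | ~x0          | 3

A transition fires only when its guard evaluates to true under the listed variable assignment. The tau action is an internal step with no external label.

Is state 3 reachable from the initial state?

After dropping false guards: 5 live edges.
L0 = {0}
L1 = {1}  cumulative {0,1}
L2 = {5}  cumulative {0,1,5}
Reachable = {0,1,5}

Answer: UNREACHABLE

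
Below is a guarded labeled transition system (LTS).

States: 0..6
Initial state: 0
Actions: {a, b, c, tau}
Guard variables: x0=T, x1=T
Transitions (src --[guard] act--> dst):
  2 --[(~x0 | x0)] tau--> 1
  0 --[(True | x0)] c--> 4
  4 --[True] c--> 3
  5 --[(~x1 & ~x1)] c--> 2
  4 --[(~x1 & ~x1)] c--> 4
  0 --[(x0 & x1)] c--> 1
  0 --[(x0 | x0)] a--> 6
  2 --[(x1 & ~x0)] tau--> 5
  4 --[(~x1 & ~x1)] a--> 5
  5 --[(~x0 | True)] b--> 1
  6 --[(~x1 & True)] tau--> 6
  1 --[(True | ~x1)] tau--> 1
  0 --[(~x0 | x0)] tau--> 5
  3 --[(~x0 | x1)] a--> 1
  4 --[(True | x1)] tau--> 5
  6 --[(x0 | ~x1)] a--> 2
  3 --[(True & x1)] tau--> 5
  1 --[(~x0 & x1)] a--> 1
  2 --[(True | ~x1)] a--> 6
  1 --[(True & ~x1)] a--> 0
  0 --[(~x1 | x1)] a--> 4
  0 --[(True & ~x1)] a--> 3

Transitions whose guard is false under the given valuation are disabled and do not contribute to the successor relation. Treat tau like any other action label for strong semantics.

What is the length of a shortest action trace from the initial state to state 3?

BFS to 3:
  Layer 0: {0}
  Layer 1: {1,4,5,6}
  Layer 2: {2,3}
first hit 3 at d=2 via a·c

Answer: 2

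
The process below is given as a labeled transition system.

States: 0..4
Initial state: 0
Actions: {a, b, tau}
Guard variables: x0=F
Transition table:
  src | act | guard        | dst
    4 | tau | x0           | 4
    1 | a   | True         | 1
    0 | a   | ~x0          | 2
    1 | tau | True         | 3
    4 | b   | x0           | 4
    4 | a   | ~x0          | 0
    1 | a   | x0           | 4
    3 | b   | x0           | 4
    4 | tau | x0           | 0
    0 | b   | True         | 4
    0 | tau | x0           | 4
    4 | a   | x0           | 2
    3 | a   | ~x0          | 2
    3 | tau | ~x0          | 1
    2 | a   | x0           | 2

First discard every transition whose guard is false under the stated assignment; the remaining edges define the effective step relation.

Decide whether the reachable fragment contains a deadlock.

Reachable = {0,2,4}
  0: a→2  b→4  [deg 2]
  2: ∅  [no exit]
  4: a→0  [deg 1]
Path to 2: a

Answer: DEADLOCK at state 2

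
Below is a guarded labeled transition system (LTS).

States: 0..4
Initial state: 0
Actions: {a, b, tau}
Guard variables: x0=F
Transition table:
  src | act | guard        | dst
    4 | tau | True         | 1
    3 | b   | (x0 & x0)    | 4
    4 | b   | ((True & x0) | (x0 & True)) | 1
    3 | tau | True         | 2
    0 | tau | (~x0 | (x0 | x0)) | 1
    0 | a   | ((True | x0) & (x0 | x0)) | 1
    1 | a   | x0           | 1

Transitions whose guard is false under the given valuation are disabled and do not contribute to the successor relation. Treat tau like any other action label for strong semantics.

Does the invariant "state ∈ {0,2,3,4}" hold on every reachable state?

Allowed set {0,2,3,4}
R = {0,1}
  0: ✓
  1: outside
counterexample path to 1: tau

Answer: INVARIANT VIOLATED at state 1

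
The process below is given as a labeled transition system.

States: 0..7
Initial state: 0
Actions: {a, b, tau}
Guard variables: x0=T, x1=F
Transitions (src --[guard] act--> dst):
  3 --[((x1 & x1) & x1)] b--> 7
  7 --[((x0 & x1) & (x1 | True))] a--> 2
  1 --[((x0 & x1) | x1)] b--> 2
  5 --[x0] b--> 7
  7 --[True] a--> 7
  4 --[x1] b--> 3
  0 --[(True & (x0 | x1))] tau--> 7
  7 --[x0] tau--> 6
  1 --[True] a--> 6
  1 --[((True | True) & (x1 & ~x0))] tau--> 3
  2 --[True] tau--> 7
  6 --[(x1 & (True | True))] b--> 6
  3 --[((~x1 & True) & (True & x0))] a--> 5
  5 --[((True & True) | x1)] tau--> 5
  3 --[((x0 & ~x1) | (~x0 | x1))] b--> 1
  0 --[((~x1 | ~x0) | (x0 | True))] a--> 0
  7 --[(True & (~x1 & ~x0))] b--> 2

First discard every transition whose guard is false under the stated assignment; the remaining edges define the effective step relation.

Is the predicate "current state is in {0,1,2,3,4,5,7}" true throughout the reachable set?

Answer: INVARIANT VIOLATED at state 6

Analysis:
Inv-set: {0,1,2,3,4,5,7}
Reach set: {0,6,7}
  0: ✓
  6: outside
  7: ✓
counterexample path to 6: tau·tau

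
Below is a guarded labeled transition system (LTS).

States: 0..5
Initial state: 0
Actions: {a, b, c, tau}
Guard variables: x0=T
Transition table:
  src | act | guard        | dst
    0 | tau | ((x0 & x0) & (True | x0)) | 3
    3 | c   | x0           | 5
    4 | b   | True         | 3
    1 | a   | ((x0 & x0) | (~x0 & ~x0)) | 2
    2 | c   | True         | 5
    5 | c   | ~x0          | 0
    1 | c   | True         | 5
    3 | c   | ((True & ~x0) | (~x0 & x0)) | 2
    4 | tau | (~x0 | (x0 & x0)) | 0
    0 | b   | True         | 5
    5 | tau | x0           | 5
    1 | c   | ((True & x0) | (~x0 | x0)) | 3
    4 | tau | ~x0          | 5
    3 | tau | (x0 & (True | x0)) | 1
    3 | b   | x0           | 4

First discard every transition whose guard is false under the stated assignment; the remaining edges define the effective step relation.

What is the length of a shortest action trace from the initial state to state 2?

Breadth-first toward 2:
  depth 0: {0}
  depth 1: {3,5}
  depth 2: {1,4}
  depth 3: {2}
2 enters at depth 3; path tau·tau·a

Answer: 3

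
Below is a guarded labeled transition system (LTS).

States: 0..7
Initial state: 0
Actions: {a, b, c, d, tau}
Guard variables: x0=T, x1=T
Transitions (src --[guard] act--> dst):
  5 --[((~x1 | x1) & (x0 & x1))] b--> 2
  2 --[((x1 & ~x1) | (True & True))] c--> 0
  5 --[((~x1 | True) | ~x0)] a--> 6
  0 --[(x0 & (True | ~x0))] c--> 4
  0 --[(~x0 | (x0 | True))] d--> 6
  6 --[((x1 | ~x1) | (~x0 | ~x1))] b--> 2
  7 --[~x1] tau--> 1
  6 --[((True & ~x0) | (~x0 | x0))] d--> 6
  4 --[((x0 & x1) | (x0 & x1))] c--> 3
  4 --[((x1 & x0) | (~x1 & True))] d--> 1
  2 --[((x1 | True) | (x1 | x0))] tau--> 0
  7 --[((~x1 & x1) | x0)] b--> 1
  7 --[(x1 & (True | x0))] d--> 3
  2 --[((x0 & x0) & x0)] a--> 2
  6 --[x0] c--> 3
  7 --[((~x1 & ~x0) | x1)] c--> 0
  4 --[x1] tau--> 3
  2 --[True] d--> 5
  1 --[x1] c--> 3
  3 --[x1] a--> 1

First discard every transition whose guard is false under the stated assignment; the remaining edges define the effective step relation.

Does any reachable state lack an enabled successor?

Reach set: {0,1,2,3,4,5,6}
  0: c→4  d→6  [deg 2]
  1: c→3  [deg 1]
  2: a→2  c→0  d→5  tau→0  [deg 4]
  3: a→1  [deg 1]
  4: c→3  d→1  tau→3  [deg 3]
  5: a→6  b→2  [deg 2]
  6: b→2  c→3  d→6  [deg 3]

Answer: DEADLOCK-FREE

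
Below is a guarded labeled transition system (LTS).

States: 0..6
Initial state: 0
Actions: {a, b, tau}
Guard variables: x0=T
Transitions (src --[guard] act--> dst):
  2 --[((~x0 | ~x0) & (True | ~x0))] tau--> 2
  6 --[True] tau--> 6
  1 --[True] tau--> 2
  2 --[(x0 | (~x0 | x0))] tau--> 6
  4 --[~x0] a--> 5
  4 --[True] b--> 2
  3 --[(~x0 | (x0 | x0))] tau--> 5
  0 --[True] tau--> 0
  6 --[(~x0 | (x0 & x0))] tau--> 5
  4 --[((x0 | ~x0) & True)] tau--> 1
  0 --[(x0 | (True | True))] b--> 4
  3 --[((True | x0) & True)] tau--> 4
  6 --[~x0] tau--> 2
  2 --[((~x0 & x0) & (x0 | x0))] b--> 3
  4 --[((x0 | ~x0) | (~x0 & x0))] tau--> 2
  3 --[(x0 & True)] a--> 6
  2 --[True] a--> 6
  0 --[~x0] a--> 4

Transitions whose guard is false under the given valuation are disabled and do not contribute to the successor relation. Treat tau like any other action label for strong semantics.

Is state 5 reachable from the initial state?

After dropping false guards: 13 live edges.
Layer 0: {0}
Layer 1: {4}  total {0,4}
Layer 2: {1,2}  total {0,1,2,4}
Layer 3: {6}  total {0,1,2,4,6}
Layer 4: {5}  total {0,1,2,4,5,6}
Reach set: {0,1,2,4,5,6}
trace reaching 5: b·b·tau·tau

Answer: REACHABLE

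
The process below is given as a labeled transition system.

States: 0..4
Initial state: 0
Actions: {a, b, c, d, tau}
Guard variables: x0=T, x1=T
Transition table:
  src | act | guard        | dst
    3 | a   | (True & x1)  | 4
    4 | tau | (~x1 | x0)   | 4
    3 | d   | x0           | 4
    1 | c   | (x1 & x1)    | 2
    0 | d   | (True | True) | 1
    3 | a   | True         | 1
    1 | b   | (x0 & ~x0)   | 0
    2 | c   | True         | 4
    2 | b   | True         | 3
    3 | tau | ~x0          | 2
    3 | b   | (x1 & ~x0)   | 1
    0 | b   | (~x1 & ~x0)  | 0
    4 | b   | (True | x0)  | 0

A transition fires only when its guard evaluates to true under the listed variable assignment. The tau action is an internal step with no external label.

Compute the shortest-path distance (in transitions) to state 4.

Answer: 3

Analysis:
Layered search for 4:
  Layer 0: {0}
  Layer 1: {1}
  Layer 2: {2}
  Layer 3: {3,4}
depth(4)=3, e.g. d·c·c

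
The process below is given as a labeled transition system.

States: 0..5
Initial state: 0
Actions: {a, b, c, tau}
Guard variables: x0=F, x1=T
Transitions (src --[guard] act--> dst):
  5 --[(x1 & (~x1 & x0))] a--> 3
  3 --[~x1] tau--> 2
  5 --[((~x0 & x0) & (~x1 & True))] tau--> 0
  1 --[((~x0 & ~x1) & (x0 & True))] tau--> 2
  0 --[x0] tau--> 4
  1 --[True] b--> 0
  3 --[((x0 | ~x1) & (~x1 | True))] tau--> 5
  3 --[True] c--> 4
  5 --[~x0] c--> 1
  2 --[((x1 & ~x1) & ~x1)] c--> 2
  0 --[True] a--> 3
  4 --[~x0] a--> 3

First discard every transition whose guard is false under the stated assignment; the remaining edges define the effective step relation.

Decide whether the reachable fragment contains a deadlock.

Reach set: {0,3,4}
  0: a→3  [deg 1]
  3: c→4  [deg 1]
  4: a→3  [deg 1]

Answer: DEADLOCK-FREE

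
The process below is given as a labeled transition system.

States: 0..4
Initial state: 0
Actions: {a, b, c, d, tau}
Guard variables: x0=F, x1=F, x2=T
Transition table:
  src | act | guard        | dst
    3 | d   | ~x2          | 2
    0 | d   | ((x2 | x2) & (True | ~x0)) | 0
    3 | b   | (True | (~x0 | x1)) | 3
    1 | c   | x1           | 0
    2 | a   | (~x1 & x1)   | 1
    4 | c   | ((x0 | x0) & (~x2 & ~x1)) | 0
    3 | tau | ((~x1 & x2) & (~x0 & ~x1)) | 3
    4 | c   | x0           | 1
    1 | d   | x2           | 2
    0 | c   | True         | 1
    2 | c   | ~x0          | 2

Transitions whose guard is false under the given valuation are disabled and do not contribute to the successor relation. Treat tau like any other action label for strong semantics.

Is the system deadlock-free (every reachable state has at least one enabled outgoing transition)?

Answer: DEADLOCK-FREE

Trace:
Reachable = {0,1,2}
  0: c→1  d→0  [2 out]
  1: d→2  [1 out]
  2: c→2  [1 out]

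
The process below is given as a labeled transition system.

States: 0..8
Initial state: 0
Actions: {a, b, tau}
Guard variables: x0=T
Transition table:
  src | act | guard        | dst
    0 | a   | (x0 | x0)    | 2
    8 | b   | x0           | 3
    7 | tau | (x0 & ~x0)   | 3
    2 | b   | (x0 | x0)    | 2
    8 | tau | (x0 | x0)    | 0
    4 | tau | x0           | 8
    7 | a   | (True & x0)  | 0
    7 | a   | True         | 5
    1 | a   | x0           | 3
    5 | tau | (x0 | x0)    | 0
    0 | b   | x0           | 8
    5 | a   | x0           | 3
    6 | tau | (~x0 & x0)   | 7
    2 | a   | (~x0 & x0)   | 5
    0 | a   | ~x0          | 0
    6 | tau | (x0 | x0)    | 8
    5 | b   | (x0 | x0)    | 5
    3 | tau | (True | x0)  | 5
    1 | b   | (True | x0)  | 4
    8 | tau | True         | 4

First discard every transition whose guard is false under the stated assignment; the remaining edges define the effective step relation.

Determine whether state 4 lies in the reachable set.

Answer: REACHABLE

Trace:
16 transition(s) survive guard evaluation.
depth 0: {0}
depth 1: {2,8}  now seen {0,2,8}
depth 2: {3,4}  now seen {0,2,3,4,8}
depth 3: {5}  now seen {0,2,3,4,5,8}
Reach set: {0,2,3,4,5,8}
Path to 4: b·tau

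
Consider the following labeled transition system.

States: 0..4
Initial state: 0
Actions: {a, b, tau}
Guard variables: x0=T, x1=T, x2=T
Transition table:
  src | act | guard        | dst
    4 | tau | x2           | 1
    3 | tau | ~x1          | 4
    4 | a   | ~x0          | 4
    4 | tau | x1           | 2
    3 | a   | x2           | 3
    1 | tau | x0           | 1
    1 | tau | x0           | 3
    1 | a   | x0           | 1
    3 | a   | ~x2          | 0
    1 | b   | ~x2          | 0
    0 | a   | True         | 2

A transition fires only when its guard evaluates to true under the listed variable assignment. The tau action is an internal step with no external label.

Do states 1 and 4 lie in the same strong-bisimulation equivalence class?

Answer: NOT BISIMILAR

Working:
Compute ~ classes (split until stable):
  π0 = {{0,1,2,3,4}}
  π1 = {{0,3},{1},{2},{4}}
  π2 = {{0},{1},{2},{3},{4}}
Fixed point at round 3; 5 class(es).
[1]={1}  [4]={4}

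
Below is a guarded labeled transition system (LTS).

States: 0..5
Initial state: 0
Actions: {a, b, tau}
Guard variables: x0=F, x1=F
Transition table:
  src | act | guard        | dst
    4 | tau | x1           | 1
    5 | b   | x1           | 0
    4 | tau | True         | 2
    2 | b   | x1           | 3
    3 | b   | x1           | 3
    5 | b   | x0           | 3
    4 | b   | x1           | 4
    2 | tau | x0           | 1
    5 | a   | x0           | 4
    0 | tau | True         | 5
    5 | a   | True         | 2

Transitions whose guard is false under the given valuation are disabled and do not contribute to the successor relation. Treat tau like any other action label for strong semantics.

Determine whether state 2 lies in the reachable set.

Answer: REACHABLE

Analysis:
Guard filter leaves 3 enabled edge(s).
depth 0: {0}
depth 1: {5}  cumulative {0,5}
depth 2: {2}  cumulative {0,2,5}
Reach set: {0,2,5}
witness 2: tau·a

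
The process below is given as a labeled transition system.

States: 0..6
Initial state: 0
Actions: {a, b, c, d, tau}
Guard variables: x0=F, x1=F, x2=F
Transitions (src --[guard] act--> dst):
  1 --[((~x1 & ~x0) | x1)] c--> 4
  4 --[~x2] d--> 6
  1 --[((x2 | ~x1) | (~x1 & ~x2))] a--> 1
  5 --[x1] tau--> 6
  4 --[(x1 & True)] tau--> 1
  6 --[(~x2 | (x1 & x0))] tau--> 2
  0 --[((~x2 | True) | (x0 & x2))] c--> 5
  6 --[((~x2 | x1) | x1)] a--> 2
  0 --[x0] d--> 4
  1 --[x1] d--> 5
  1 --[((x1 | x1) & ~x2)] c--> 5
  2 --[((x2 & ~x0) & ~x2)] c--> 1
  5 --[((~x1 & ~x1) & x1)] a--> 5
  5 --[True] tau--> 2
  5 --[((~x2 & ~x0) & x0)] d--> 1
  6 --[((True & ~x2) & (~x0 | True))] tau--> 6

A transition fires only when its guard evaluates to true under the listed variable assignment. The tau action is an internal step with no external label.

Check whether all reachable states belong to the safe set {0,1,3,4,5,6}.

Answer: INVARIANT VIOLATED at state 2

Working:
Allowed set {0,1,3,4,5,6}
R = {0,2,5}
  0: ok
  2: ✗ unsafe
  5: ok
reach 2 via c·tau — violates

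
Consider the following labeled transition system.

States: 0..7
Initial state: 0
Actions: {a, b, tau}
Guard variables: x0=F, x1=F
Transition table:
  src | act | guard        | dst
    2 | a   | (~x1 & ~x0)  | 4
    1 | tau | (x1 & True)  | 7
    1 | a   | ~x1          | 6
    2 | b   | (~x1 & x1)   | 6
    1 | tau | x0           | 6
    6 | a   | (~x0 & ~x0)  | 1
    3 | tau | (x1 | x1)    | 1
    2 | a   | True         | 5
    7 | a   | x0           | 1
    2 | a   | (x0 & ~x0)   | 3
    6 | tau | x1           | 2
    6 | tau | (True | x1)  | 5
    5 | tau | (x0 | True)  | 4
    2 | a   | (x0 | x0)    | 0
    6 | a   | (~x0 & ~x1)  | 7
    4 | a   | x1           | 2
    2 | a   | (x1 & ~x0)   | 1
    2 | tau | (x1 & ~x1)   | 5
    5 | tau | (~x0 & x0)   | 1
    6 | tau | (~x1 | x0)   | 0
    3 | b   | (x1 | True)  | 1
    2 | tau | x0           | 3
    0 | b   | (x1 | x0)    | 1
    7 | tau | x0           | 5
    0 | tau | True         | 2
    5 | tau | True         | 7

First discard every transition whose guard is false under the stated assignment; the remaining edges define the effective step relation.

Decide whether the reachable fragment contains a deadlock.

Answer: DEADLOCK at state 4

Trace:
Reach set: {0,2,4,5,7}
  0: tau→2  [1 exit(s)]
  2: a→4  a→5  [2 exit(s)]
  4: ∅  [STUCK]
  5: tau→4  tau→7  [2 exit(s)]
  7: ∅  [STUCK]
witness 4: tau·a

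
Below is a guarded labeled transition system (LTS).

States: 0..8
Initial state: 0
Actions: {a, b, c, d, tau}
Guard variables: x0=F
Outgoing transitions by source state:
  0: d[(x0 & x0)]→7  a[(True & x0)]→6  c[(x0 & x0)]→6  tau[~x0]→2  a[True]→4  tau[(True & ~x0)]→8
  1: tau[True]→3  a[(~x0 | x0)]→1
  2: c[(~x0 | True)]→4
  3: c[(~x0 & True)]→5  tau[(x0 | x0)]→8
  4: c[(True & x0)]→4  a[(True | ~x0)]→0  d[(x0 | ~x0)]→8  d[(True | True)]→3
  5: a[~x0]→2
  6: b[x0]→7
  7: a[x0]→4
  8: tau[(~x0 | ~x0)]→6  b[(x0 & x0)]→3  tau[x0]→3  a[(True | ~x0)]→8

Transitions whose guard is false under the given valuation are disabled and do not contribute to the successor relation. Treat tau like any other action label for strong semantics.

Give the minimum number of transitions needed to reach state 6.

BFS to 6:
  Layer 0: {0}
  Layer 1: {2,4,8}
  Layer 2: {3,6}
6 enters at depth 2; path tau·tau

Answer: 2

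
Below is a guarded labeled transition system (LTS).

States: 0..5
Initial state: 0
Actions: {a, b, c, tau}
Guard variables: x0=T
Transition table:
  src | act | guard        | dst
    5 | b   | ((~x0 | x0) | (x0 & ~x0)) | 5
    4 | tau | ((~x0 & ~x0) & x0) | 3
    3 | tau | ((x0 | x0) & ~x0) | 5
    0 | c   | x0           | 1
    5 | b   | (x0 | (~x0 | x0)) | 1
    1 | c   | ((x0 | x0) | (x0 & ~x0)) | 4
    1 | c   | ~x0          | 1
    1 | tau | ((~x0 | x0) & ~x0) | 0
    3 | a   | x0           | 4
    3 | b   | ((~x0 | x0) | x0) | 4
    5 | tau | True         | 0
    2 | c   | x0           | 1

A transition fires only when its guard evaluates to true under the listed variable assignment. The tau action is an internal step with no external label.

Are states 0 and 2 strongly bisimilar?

Refine partition for ~:
  π0 = {{0,1,2,3,4,5}}
  π1 = {{0,1,2},{3},{4},{5}}
  π2 = {{0,2},{1},{3},{4},{5}}
stable after 3 split(s): 5 block(s)
0∈{0,2}, 2∈{0,2}

Answer: BISIMILAR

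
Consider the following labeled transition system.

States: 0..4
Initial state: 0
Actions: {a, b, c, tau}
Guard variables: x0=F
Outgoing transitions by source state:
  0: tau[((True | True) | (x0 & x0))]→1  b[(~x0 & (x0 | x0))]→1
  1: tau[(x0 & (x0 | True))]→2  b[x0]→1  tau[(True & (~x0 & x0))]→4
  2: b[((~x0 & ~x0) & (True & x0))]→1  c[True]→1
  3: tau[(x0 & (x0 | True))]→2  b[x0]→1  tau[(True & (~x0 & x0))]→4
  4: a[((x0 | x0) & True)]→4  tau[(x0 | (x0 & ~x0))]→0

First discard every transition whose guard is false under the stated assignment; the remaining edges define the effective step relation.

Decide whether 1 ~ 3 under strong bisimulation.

Compute ~ classes (split until stable):
  π0 = {{0,1,2,3,4}}
  π1 = {{0},{1,3,4},{2}}
stable after 2 split(s): 3 block(s)
1∈{1,3,4}, 3∈{1,3,4}

Answer: BISIMILAR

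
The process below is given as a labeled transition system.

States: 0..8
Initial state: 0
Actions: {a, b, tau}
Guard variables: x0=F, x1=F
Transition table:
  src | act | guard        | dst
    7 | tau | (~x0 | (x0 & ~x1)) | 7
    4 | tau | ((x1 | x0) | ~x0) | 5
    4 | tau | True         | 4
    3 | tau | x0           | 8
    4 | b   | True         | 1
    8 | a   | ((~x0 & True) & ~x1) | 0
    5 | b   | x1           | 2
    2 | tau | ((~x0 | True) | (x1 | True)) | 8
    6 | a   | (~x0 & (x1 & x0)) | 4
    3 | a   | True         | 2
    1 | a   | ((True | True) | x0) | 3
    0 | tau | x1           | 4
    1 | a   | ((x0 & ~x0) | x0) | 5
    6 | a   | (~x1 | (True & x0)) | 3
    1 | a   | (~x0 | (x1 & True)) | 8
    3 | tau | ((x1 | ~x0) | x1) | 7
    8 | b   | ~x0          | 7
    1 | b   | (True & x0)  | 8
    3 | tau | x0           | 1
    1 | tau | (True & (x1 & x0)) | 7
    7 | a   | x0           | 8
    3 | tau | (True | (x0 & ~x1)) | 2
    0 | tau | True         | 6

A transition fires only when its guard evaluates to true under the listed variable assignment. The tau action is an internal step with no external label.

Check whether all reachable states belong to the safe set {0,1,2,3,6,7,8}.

Answer: INVARIANT HOLDS

Trace:
Safe = {0,1,2,3,6,7,8}
R = {0,2,3,6,7,8}
  0: ok
  2: ok
  3: ok
  6: ok
  7: ok
  8: ok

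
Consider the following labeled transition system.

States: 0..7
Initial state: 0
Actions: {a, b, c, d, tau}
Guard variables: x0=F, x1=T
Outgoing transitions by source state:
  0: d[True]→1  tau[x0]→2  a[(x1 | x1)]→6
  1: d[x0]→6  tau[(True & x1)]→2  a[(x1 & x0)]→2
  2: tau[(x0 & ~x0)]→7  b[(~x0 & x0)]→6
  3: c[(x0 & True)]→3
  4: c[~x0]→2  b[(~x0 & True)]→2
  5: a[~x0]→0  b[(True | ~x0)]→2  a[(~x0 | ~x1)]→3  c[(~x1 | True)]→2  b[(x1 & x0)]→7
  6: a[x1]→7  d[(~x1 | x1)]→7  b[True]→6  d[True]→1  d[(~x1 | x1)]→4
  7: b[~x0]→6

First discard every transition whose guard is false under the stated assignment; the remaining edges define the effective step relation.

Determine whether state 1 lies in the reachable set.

Answer: REACHABLE

Trace:
15 transition(s) survive guard evaluation.
depth 0: {0}
depth 1: {1,6}  now seen {0,1,6}
depth 2: {2,4,7}  now seen {0,1,2,4,6,7}
R = {0,1,2,4,6,7}
trace reaching 1: d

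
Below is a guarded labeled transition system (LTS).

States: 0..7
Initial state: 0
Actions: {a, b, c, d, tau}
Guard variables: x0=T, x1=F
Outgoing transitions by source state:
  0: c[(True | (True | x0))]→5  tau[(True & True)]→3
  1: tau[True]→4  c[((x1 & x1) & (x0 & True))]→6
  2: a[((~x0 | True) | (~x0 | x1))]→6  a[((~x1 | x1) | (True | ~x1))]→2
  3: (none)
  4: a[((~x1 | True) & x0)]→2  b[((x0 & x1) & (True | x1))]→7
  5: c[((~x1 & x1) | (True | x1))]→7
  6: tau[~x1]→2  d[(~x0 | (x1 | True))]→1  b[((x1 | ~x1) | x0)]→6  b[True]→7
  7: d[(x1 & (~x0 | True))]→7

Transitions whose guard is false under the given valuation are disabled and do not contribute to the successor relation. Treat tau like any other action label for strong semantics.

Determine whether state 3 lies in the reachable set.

11 transition(s) survive guard evaluation.
L0 = {0}
L1 = {3,5}  cumulative {0,3,5}
L2 = {7}  cumulative {0,3,5,7}
Reach set: {0,3,5,7}
trace reaching 3: tau

Answer: REACHABLE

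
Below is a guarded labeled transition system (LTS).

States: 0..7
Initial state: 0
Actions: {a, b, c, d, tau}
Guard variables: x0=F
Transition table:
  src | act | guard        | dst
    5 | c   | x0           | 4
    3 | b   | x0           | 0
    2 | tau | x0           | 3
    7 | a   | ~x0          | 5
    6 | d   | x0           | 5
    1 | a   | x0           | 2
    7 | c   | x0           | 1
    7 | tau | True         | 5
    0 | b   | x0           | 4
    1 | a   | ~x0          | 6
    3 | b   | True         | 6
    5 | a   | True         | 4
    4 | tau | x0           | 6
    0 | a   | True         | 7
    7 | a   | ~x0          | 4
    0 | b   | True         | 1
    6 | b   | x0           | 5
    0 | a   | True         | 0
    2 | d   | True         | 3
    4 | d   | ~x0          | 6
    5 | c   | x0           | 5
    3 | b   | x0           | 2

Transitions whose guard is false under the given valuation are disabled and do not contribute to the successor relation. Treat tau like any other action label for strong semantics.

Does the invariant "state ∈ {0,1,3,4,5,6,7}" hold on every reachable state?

Answer: INVARIANT HOLDS

Working:
Safe = {0,1,3,4,5,6,7}
Reach set: {0,1,4,5,6,7}
  0: safe
  1: safe
  4: safe
  5: safe
  6: safe
  7: safe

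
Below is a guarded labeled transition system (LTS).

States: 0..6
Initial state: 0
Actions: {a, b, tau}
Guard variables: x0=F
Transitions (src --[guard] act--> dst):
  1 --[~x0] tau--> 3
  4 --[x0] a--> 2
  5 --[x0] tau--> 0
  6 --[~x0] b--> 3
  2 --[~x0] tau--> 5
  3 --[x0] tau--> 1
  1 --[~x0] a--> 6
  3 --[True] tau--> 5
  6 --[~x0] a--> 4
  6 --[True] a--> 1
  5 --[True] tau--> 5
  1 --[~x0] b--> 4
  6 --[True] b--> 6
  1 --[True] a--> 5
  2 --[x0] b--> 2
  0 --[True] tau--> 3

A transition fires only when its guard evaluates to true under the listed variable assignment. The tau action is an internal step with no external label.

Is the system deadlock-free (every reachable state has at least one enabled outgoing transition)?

Answer: DEADLOCK-FREE

Working:
Reachable = {0,3,5}
  0: tau→3  [deg 1]
  3: tau→5  [deg 1]
  5: tau→5  [deg 1]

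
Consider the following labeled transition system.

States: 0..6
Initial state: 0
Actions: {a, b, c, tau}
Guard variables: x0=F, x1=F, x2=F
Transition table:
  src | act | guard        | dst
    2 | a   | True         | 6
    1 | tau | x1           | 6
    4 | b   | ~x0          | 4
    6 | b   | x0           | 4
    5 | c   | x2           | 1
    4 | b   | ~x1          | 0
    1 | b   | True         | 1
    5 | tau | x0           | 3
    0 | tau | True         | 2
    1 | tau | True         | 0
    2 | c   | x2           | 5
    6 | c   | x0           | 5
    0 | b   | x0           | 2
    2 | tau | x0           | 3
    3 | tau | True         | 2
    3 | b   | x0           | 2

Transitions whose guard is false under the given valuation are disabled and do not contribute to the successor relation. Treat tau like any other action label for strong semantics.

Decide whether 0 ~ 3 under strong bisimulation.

Bisimulation quotient by refinement:
  π0 = {{0,1,2,3,4,5,6}}
  π1 = {{0,3},{1},{2},{4},{5,6}}
5 equivalence class(es) (converged in 2)
0∈{0,3}, 3∈{0,3}

Answer: BISIMILAR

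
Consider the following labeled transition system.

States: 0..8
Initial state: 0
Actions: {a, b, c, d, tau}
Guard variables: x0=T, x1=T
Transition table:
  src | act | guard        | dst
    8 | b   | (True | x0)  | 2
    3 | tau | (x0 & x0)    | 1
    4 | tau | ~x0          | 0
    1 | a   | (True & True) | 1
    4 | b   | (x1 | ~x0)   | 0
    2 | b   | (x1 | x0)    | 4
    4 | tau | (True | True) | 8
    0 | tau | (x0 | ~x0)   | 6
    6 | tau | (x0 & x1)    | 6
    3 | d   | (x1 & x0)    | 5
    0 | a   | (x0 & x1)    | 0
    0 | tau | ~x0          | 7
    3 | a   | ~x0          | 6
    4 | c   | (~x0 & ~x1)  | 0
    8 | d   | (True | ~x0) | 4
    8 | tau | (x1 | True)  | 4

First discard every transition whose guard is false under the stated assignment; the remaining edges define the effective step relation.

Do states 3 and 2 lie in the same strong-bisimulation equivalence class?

Answer: NOT BISIMILAR

Analysis:
Bisimulation quotient by refinement:
  round 0: {{0,1,2,3,4,5,6,7,8}}
  round 1: {{0},{1},{2},{3},{4},{5,7},{6},{8}}
8 equivalence class(es) (converged in 2)
[3]={3}  [2]={2}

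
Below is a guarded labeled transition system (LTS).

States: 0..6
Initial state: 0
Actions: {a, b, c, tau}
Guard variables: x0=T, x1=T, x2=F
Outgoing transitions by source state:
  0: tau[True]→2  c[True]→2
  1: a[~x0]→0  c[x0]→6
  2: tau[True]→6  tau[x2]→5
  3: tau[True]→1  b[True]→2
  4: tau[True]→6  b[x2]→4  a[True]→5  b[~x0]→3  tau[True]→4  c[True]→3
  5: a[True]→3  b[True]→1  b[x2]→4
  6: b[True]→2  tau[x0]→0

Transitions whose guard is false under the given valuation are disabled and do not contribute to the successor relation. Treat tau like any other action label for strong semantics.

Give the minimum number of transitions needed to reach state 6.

Answer: 2

Analysis:
Layered search for 6:
  depth 0: {0}
  depth 1: {2}
  depth 2: {6}
first hit 6 at d=2 via c·tau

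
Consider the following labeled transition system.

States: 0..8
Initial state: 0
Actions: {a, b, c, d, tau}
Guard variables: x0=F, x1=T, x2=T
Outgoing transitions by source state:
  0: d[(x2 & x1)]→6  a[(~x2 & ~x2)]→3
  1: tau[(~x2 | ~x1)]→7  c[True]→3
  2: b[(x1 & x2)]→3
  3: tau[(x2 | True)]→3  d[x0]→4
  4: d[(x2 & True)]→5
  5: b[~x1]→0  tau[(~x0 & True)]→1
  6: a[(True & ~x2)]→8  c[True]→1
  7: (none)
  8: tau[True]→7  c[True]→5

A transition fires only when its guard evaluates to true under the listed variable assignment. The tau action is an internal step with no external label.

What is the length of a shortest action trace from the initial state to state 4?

Answer: UNREACHABLE

Analysis:
BFS to 4:
  depth 0: {0}
  depth 1: {6}
  depth 2: {1}
  depth 3: {3}
4 never appears.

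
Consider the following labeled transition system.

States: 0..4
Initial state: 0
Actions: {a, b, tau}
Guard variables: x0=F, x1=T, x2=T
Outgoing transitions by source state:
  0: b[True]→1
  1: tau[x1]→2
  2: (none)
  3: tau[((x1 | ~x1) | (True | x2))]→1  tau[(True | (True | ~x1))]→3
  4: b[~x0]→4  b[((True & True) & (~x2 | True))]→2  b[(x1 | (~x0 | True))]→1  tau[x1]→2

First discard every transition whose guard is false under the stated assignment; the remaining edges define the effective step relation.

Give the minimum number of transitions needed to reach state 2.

Answer: 2

Working:
Layered search for 2:
  L0 = {0}
  L1 = {1}
  L2 = {2}
2 enters at depth 2; path b·tau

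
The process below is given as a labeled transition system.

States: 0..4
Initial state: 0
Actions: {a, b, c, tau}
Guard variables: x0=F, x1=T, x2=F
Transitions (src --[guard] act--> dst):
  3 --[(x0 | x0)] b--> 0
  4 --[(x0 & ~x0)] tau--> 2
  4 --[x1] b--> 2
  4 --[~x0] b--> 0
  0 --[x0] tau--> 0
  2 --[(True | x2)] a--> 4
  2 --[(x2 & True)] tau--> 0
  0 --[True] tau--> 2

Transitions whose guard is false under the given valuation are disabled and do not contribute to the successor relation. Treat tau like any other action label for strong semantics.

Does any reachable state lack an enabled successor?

Answer: DEADLOCK-FREE

Trace:
R = {0,2,4}
  0: tau→2  [1 exit(s)]
  2: a→4  [1 exit(s)]
  4: b→0  b→2  [2 exit(s)]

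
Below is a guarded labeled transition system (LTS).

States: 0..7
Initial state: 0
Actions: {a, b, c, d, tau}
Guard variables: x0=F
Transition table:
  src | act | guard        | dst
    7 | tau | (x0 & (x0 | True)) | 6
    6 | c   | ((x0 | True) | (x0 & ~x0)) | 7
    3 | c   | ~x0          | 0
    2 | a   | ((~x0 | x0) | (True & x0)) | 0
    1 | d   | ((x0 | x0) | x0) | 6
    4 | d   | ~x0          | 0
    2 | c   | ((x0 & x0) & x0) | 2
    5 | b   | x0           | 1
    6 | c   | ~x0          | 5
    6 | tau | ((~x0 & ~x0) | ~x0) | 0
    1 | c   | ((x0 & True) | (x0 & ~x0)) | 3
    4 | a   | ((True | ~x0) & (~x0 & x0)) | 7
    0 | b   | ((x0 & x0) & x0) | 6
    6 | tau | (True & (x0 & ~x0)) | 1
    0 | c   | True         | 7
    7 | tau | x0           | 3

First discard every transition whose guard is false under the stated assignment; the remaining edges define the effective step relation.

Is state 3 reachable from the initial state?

Answer: UNREACHABLE

Trace:
Guard filter leaves 7 enabled edge(s).
L0 = {0}
L1 = {7}  total {0,7}
R = {0,7}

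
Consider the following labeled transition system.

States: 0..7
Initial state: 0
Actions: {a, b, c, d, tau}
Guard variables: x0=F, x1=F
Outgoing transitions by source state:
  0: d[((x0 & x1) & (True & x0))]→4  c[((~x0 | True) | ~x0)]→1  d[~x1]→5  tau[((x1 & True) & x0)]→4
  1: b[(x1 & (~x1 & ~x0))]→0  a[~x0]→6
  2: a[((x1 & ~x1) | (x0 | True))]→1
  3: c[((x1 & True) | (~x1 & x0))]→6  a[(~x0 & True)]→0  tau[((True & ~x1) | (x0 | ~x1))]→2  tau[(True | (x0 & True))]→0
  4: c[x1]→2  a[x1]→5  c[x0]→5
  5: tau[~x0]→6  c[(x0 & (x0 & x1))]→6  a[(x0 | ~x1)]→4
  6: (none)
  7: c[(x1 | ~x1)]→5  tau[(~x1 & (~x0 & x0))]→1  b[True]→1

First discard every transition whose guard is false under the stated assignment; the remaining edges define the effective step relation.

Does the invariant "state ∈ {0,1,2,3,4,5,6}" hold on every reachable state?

Allowed set {0,1,2,3,4,5,6}
R = {0,1,4,5,6}
  0: ✓
  1: ✓
  4: ✓
  5: ✓
  6: ✓

Answer: INVARIANT HOLDS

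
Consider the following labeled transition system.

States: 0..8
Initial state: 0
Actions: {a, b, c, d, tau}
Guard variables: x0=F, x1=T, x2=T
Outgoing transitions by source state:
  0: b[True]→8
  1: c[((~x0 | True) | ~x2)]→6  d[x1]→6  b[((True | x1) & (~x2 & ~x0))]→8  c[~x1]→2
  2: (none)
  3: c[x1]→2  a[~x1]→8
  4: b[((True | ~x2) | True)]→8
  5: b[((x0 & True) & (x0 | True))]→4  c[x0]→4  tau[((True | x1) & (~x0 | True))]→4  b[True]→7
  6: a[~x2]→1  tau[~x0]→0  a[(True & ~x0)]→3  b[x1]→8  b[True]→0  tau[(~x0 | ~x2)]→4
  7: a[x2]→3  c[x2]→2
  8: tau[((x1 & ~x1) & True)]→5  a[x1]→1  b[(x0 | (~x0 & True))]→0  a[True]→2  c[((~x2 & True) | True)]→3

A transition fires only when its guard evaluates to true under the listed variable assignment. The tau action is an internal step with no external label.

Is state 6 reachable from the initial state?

After dropping false guards: 18 live edges.
depth 0: {0}
depth 1: {8}  cumulative {0,8}
depth 2: {1,2,3}  cumulative {0,1,2,3,8}
depth 3: {6}  cumulative {0,1,2,3,6,8}
depth 4: {4}  cumulative {0,1,2,3,4,6,8}
Reach set: {0,1,2,3,4,6,8}
trace reaching 6: b·a·c

Answer: REACHABLE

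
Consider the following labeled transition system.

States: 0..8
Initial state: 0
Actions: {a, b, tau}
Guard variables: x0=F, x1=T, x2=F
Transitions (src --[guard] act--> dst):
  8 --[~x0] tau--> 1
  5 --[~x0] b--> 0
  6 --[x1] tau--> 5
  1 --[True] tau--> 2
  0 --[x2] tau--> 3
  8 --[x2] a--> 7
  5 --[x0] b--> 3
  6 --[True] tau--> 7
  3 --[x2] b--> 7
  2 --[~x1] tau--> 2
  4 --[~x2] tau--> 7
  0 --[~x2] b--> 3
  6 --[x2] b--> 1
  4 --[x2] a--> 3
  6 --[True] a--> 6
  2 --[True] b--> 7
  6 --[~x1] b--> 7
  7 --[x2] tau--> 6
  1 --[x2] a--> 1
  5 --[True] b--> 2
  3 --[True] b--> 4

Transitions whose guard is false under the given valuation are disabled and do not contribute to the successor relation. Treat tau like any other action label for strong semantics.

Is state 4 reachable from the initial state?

Guard filter leaves 11 enabled edge(s).
L0 = {0}
L1 = {3}  now seen {0,3}
L2 = {4}  now seen {0,3,4}
L3 = {7}  now seen {0,3,4,7}
Reach set: {0,3,4,7}
Path to 4: b·b

Answer: REACHABLE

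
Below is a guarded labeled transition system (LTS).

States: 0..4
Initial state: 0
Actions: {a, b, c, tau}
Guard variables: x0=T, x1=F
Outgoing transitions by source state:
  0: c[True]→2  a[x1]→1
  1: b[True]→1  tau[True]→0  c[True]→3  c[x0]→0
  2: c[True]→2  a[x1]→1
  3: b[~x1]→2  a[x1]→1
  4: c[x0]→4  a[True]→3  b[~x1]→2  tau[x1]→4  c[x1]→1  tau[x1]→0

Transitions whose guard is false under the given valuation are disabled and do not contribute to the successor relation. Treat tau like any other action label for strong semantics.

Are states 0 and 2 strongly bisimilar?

Bisimulation quotient by refinement:
  π0 = {{0,1,2,3,4}}
  π1 = {{0,2},{1},{3},{4}}
4 equivalence class(es) (converged in 2)
[0]={0,2}  [2]={0,2}

Answer: BISIMILAR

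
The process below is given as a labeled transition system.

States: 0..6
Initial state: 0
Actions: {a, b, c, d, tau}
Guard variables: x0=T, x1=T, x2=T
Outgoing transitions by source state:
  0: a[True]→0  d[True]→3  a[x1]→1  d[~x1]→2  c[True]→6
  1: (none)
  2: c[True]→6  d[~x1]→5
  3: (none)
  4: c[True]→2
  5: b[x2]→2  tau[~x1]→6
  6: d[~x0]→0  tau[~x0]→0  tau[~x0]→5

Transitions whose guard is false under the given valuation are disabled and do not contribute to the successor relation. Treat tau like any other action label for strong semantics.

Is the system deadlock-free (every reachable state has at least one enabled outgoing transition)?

Answer: DEADLOCK at state 1

Analysis:
R = {0,1,3,6}
  0: a→0  a→1  c→6  d→3  [4 exit(s)]
  1: ∅  [deadlock]
  3: ∅  [deadlock]
  6: ∅  [deadlock]
trace reaching 1: a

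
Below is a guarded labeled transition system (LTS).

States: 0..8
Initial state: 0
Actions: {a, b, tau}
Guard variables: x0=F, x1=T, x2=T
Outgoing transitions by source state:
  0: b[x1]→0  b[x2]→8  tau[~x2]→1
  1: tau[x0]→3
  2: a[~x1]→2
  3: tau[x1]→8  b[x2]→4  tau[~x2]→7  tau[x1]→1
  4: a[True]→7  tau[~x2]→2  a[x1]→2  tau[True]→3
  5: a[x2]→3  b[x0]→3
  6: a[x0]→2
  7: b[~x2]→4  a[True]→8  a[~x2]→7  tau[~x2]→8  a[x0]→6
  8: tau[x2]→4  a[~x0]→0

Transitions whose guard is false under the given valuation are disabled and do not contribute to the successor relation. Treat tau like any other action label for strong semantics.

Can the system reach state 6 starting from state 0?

Answer: UNREACHABLE

Analysis:
Guard filter leaves 12 enabled edge(s).
Layer 0: {0}
Layer 1: {8}  now seen {0,8}
Layer 2: {4}  now seen {0,4,8}
Layer 3: {2,3,7}  now seen {0,2,3,4,7,8}
Layer 4: {1}  now seen {0,1,2,3,4,7,8}
R = {0,1,2,3,4,7,8}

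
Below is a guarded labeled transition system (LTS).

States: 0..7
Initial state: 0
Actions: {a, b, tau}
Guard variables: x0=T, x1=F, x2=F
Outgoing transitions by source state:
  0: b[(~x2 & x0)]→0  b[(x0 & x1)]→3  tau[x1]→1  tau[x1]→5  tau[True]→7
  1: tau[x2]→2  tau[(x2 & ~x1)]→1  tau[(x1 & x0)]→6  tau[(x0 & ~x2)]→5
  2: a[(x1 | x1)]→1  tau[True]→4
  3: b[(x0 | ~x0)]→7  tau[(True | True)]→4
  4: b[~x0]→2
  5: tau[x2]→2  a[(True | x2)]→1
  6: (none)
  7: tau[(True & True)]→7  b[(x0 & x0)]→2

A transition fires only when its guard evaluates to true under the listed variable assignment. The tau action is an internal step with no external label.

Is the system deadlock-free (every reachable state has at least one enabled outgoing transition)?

R = {0,2,4,7}
  0: b→0  tau→7  [deg 2]
  2: tau→4  [deg 1]
  4: ∅  [STUCK]
  7: b→2  tau→7  [deg 2]
Path to 4: tau·b·tau

Answer: DEADLOCK at state 4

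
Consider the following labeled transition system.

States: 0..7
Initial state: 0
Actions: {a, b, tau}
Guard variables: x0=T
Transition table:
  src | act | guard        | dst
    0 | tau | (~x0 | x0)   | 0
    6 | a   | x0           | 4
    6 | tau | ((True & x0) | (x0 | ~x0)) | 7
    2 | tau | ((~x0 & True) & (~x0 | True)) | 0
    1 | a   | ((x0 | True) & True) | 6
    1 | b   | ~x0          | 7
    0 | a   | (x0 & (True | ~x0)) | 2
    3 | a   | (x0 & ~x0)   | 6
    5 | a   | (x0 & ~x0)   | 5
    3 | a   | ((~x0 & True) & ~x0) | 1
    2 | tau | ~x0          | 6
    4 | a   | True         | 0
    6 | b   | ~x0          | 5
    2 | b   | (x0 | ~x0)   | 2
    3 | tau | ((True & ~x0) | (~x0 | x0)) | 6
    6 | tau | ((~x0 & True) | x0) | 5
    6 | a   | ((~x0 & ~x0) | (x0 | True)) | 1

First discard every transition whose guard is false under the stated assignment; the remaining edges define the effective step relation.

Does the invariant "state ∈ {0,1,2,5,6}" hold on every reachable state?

Allowed set {0,1,2,5,6}
Reachable = {0,2}
  0: ✓
  2: ✓

Answer: INVARIANT HOLDS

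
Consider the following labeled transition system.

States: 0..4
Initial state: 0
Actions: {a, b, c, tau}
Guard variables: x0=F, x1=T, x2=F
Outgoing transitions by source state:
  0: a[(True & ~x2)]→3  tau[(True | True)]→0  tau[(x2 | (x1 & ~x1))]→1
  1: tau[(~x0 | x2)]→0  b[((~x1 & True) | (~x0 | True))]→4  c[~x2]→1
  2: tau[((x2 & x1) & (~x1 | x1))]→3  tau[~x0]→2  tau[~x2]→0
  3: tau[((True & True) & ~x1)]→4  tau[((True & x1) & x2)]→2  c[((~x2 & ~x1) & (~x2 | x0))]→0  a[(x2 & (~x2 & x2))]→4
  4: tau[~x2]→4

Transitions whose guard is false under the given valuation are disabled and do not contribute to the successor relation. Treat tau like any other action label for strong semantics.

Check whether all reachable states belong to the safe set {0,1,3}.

Safe = {0,1,3}
Reachable = {0,3}
  0: safe
  3: safe

Answer: INVARIANT HOLDS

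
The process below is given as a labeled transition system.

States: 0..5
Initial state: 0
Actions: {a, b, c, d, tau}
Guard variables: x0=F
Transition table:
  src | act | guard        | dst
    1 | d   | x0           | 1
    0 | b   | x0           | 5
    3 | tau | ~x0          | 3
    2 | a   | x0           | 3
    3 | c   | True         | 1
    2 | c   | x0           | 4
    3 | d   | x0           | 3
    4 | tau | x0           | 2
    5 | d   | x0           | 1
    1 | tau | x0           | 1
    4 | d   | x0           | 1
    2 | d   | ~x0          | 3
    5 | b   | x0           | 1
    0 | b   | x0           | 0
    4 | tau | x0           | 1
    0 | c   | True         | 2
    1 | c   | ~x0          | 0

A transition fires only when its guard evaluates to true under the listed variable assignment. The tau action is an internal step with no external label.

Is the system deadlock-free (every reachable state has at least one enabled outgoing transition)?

Answer: DEADLOCK-FREE

Trace:
Reach set: {0,1,2,3}
  0: c→2  [deg 1]
  1: c→0  [deg 1]
  2: d→3  [deg 1]
  3: c→1  tau→3  [deg 2]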